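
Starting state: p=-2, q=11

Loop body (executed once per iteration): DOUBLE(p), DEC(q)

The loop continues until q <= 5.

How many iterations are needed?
6

Tracing iterations:
Initial: p=-2, q=11
After iteration 1: p=-4, q=10
After iteration 2: p=-8, q=9
After iteration 3: p=-16, q=8
After iteration 4: p=-32, q=7
After iteration 5: p=-64, q=6
After iteration 6: p=-128, q=5
q <= 5 now holds, so the loop exits after 6 iterations.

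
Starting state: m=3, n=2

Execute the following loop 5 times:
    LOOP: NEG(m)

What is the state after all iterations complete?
m=-3, n=2

Iteration trace:
Start: m=3, n=2
After iteration 1: m=-3, n=2
After iteration 2: m=3, n=2
After iteration 3: m=-3, n=2
After iteration 4: m=3, n=2
After iteration 5: m=-3, n=2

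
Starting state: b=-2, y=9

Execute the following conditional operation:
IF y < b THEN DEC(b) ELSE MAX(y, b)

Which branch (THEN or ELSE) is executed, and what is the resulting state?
Branch: ELSE, Final state: b=-2, y=9

Evaluating condition: y < b
y = 9, b = -2
Condition is False, so ELSE branch executes
After MAX(y, b): b=-2, y=9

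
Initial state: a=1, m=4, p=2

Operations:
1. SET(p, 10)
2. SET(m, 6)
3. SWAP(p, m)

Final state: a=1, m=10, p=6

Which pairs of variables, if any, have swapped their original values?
None

Comparing initial and final values:
m: 4 → 10
a: 1 → 1
p: 2 → 6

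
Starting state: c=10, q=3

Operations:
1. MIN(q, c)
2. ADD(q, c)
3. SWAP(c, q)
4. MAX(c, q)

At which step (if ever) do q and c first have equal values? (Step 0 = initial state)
Never

q and c never become equal during execution.

Comparing values at each step:
Initial: q=3, c=10
After step 1: q=3, c=10
After step 2: q=13, c=10
After step 3: q=10, c=13
After step 4: q=10, c=13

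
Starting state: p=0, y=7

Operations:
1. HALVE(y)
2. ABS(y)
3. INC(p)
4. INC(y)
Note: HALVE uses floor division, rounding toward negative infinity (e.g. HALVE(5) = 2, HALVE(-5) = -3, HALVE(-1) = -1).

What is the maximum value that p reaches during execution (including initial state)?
1

Values of p at each step:
Initial: p = 0
After step 1: p = 0
After step 2: p = 0
After step 3: p = 1 ← maximum
After step 4: p = 1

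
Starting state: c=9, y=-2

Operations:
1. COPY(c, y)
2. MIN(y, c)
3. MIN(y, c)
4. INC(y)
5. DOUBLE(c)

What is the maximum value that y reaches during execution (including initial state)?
-1

Values of y at each step:
Initial: y = -2
After step 1: y = -2
After step 2: y = -2
After step 3: y = -2
After step 4: y = -1 ← maximum
After step 5: y = -1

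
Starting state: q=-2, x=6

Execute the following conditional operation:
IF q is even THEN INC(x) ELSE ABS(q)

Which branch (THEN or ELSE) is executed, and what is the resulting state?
Branch: THEN, Final state: q=-2, x=7

Evaluating condition: q is even
Condition is True, so THEN branch executes
After INC(x): q=-2, x=7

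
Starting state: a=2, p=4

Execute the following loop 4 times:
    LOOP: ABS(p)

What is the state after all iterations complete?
a=2, p=4

Iteration trace:
Start: a=2, p=4
After iteration 1: a=2, p=4
After iteration 2: a=2, p=4
After iteration 3: a=2, p=4
After iteration 4: a=2, p=4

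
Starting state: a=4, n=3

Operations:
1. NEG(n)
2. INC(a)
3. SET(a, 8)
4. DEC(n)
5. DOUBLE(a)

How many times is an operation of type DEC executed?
1

Counting DEC operations:
Step 4: DEC(n) ← DEC
Total: 1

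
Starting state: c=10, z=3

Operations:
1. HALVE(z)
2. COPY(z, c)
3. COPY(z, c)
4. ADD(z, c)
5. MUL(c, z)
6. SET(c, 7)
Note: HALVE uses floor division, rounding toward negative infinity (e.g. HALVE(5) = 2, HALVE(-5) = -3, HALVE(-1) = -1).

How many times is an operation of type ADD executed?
1

Counting ADD operations:
Step 4: ADD(z, c) ← ADD
Total: 1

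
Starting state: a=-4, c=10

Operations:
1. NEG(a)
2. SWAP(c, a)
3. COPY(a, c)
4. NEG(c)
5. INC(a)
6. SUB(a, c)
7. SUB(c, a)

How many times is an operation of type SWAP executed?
1

Counting SWAP operations:
Step 2: SWAP(c, a) ← SWAP
Total: 1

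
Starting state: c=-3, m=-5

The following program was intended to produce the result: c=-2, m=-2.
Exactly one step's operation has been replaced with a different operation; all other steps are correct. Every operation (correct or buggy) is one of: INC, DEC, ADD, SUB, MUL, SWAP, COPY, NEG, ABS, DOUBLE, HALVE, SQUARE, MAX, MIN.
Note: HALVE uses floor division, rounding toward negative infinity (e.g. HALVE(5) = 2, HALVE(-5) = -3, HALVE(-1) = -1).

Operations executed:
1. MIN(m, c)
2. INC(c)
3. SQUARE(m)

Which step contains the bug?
Step 3

Trace with buggy code:
Initial: c=-3, m=-5
After step 1: c=-3, m=-5
After step 2: c=-2, m=-5
After step 3: c=-2, m=25
Actual final c=-2, m=25 ≠ expected c=-2, m=-2.
Step 3 is the only position where a single-operation replacement can produce the expected result.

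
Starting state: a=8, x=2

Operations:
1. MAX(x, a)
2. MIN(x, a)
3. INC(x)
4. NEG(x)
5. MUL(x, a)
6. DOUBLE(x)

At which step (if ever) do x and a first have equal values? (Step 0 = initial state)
Step 1

x and a first become equal after step 1.

Comparing values at each step:
Initial: x=2, a=8
After step 1: x=8, a=8 ← equal!
After step 2: x=8, a=8 ← equal!
After step 3: x=9, a=8
After step 4: x=-9, a=8
After step 5: x=-72, a=8
After step 6: x=-144, a=8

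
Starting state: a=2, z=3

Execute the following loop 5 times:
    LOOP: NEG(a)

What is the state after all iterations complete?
a=-2, z=3

Iteration trace:
Start: a=2, z=3
After iteration 1: a=-2, z=3
After iteration 2: a=2, z=3
After iteration 3: a=-2, z=3
After iteration 4: a=2, z=3
After iteration 5: a=-2, z=3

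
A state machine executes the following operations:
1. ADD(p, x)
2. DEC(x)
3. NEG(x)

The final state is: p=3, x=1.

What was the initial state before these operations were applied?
p=3, x=0

Working backwards:
Final state: p=3, x=1
Before step 3 (NEG(x)): p=3, x=-1
Before step 2 (DEC(x)): p=3, x=0
Before step 1 (ADD(p, x)): p=3, x=0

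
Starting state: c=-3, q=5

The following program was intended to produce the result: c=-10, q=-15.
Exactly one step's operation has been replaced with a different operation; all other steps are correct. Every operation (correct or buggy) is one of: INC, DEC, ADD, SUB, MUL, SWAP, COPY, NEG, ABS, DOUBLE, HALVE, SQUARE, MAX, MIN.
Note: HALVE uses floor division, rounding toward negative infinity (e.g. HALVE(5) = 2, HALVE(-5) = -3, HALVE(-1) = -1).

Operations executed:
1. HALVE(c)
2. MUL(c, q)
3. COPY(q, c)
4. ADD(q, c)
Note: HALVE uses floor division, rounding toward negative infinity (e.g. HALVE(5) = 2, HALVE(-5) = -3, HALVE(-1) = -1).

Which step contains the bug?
Step 3

Trace with buggy code:
Initial: c=-3, q=5
After step 1: c=-2, q=5
After step 2: c=-10, q=5
After step 3: c=-10, q=-10
After step 4: c=-10, q=-20
Actual final c=-10, q=-20 ≠ expected c=-10, q=-15.
Step 3 is the only position where a single-operation replacement can produce the expected result.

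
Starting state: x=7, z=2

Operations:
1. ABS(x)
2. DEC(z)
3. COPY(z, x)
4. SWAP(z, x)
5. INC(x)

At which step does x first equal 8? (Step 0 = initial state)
Step 5

Tracing x:
Initial: x = 7
After step 1: x = 7
After step 2: x = 7
After step 3: x = 7
After step 4: x = 7
After step 5: x = 8 ← first occurrence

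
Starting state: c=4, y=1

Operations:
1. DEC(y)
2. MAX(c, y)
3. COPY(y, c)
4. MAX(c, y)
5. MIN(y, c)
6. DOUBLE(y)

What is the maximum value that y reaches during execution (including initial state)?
8

Values of y at each step:
Initial: y = 1
After step 1: y = 0
After step 2: y = 0
After step 3: y = 4
After step 4: y = 4
After step 5: y = 4
After step 6: y = 8 ← maximum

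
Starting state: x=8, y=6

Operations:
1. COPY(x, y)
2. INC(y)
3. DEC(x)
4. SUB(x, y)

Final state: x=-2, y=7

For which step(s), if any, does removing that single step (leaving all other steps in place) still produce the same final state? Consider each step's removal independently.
None - removing any single step changes the final result

Testing removal of each single step:
Without step 1: final = x=0, y=7 (different)
Without step 2: final = x=-1, y=6 (different)
Without step 3: final = x=-1, y=7 (different)
Without step 4: final = x=5, y=7 (different)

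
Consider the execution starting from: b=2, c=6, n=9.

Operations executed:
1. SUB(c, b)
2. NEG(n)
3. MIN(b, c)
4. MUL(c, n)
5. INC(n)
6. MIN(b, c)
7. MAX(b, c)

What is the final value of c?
c = -36

Tracing execution:
Step 1: SUB(c, b) → c = 4
Step 2: NEG(n) → c = 4
Step 3: MIN(b, c) → c = 4
Step 4: MUL(c, n) → c = -36
Step 5: INC(n) → c = -36
Step 6: MIN(b, c) → c = -36
Step 7: MAX(b, c) → c = -36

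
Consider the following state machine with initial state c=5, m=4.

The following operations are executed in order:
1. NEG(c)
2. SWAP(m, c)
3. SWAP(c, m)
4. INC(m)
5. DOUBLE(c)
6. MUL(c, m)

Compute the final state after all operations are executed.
{c: -50, m: 5}

Step-by-step execution:
Initial: c=5, m=4
After step 1 (NEG(c)): c=-5, m=4
After step 2 (SWAP(m, c)): c=4, m=-5
After step 3 (SWAP(c, m)): c=-5, m=4
After step 4 (INC(m)): c=-5, m=5
After step 5 (DOUBLE(c)): c=-10, m=5
After step 6 (MUL(c, m)): c=-50, m=5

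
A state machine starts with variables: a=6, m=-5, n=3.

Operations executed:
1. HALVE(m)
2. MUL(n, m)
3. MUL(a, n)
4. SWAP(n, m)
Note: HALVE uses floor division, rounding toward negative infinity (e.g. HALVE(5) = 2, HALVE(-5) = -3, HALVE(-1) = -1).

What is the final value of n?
n = -3

Tracing execution:
Step 1: HALVE(m) → n = 3
Step 2: MUL(n, m) → n = -9
Step 3: MUL(a, n) → n = -9
Step 4: SWAP(n, m) → n = -3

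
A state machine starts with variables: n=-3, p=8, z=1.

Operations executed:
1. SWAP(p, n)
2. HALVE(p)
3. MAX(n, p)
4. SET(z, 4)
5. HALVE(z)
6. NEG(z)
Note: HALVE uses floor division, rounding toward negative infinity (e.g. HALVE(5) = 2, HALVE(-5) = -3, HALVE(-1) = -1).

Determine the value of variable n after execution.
n = 8

Tracing execution:
Step 1: SWAP(p, n) → n = 8
Step 2: HALVE(p) → n = 8
Step 3: MAX(n, p) → n = 8
Step 4: SET(z, 4) → n = 8
Step 5: HALVE(z) → n = 8
Step 6: NEG(z) → n = 8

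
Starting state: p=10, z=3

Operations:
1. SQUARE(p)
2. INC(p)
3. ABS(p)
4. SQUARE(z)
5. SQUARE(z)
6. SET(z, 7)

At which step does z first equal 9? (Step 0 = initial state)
Step 4

Tracing z:
Initial: z = 3
After step 1: z = 3
After step 2: z = 3
After step 3: z = 3
After step 4: z = 9 ← first occurrence
After step 5: z = 81
After step 6: z = 7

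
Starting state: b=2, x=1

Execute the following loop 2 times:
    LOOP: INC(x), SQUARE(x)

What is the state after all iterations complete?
b=2, x=25

Iteration trace:
Start: b=2, x=1
After iteration 1: b=2, x=4
After iteration 2: b=2, x=25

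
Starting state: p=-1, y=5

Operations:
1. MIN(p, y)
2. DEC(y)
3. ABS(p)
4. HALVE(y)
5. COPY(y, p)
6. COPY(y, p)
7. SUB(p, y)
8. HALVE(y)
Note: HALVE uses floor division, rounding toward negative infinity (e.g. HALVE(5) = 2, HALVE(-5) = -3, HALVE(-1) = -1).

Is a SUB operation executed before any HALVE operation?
No

First SUB: step 7
First HALVE: step 4
Since 7 > 4, HALVE comes first.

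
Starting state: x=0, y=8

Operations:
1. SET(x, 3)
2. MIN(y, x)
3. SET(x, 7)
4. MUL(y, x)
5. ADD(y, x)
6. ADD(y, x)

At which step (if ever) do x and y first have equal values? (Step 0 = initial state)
Step 2

x and y first become equal after step 2.

Comparing values at each step:
Initial: x=0, y=8
After step 1: x=3, y=8
After step 2: x=3, y=3 ← equal!
After step 3: x=7, y=3
After step 4: x=7, y=21
After step 5: x=7, y=28
After step 6: x=7, y=35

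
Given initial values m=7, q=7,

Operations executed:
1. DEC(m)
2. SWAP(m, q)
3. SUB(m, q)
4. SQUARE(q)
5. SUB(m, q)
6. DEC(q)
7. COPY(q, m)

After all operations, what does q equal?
q = -35

Tracing execution:
Step 1: DEC(m) → q = 7
Step 2: SWAP(m, q) → q = 6
Step 3: SUB(m, q) → q = 6
Step 4: SQUARE(q) → q = 36
Step 5: SUB(m, q) → q = 36
Step 6: DEC(q) → q = 35
Step 7: COPY(q, m) → q = -35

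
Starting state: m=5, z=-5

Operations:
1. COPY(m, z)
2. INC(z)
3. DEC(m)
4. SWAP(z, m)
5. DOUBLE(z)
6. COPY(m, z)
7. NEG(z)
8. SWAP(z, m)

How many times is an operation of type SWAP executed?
2

Counting SWAP operations:
Step 4: SWAP(z, m) ← SWAP
Step 8: SWAP(z, m) ← SWAP
Total: 2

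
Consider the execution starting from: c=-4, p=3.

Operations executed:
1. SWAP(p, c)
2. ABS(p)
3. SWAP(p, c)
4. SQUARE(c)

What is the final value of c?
c = 16

Tracing execution:
Step 1: SWAP(p, c) → c = 3
Step 2: ABS(p) → c = 3
Step 3: SWAP(p, c) → c = 4
Step 4: SQUARE(c) → c = 16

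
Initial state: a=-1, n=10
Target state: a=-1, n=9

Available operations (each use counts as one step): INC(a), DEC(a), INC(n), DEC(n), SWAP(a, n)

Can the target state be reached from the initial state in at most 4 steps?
Yes

Path (1 step): DEC(n)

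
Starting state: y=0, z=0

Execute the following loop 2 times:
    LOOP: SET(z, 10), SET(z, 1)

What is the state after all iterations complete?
y=0, z=1

Iteration trace:
Start: y=0, z=0
After iteration 1: y=0, z=1
After iteration 2: y=0, z=1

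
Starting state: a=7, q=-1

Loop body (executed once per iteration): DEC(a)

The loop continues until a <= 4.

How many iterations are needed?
3

Tracing iterations:
Initial: a=7, q=-1
After iteration 1: a=6, q=-1
After iteration 2: a=5, q=-1
After iteration 3: a=4, q=-1
a <= 4 now holds, so the loop exits after 3 iterations.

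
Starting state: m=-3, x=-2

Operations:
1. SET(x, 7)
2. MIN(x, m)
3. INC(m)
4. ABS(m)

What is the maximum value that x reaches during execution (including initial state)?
7

Values of x at each step:
Initial: x = -2
After step 1: x = 7 ← maximum
After step 2: x = -3
After step 3: x = -3
After step 4: x = -3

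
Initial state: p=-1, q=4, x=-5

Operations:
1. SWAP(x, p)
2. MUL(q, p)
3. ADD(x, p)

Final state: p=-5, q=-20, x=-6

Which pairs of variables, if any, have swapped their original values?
None

Comparing initial and final values:
p: -1 → -5
q: 4 → -20
x: -5 → -6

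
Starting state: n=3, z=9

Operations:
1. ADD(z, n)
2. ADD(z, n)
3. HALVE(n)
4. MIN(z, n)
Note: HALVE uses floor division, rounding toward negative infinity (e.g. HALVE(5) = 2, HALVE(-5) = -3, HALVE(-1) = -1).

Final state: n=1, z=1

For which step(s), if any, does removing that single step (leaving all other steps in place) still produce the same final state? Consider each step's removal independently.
Step(s) 1, 2

Testing removal of each single step:
Without step 1: final = n=1, z=1 (same)
Without step 2: final = n=1, z=1 (same)
Without step 3: final = n=3, z=3 (different)
Without step 4: final = n=1, z=15 (different)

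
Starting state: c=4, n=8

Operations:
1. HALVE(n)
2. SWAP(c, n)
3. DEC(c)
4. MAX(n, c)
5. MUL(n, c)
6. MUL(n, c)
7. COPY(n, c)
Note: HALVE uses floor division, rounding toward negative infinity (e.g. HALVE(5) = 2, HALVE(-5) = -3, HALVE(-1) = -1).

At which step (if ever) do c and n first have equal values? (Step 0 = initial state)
Step 1

c and n first become equal after step 1.

Comparing values at each step:
Initial: c=4, n=8
After step 1: c=4, n=4 ← equal!
After step 2: c=4, n=4 ← equal!
After step 3: c=3, n=4
After step 4: c=3, n=4
After step 5: c=3, n=12
After step 6: c=3, n=36
After step 7: c=3, n=3 ← equal!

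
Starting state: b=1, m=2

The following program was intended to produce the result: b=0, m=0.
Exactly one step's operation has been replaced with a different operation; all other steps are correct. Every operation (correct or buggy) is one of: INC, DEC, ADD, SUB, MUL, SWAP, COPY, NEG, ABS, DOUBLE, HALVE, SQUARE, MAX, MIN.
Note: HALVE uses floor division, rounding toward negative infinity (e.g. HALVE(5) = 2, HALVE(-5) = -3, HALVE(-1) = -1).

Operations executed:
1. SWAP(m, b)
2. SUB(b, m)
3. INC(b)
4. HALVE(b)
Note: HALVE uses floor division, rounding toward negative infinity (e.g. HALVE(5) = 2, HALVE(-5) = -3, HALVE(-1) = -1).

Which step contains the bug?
Step 3

Trace with buggy code:
Initial: b=1, m=2
After step 1: b=2, m=1
After step 2: b=1, m=1
After step 3: b=2, m=1
After step 4: b=1, m=1
Actual final b=1, m=1 ≠ expected b=0, m=0.
Step 3 is the only position where a single-operation replacement can produce the expected result.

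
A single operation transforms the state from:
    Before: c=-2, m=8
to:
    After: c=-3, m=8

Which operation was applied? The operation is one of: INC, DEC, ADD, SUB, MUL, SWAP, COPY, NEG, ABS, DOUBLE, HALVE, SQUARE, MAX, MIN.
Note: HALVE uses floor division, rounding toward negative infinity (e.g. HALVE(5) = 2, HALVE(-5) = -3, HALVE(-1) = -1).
DEC(c)

Analyzing the change:
Before: c=-2, m=8
After: c=-3, m=8
Variable c changed from -2 to -3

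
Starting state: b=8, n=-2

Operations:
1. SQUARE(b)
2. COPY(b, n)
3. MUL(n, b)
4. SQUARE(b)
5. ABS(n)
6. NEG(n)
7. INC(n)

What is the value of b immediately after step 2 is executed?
b = -2

Tracing b through execution:
Initial: b = 8
After step 1 (SQUARE(b)): b = 64
After step 2 (COPY(b, n)): b = -2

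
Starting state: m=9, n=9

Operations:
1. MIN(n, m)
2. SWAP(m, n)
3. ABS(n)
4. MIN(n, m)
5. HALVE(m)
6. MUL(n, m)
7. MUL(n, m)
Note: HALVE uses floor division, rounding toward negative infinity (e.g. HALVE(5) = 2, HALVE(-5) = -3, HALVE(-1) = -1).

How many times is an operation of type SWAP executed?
1

Counting SWAP operations:
Step 2: SWAP(m, n) ← SWAP
Total: 1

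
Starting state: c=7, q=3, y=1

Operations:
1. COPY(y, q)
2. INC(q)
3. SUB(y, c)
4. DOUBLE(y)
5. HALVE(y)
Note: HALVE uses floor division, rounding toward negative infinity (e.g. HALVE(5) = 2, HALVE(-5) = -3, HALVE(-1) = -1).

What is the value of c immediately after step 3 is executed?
c = 7

Tracing c through execution:
Initial: c = 7
After step 1 (COPY(y, q)): c = 7
After step 2 (INC(q)): c = 7
After step 3 (SUB(y, c)): c = 7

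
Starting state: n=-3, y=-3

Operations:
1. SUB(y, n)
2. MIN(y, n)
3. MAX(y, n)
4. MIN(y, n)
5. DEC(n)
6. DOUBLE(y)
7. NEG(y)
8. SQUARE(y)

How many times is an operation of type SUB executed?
1

Counting SUB operations:
Step 1: SUB(y, n) ← SUB
Total: 1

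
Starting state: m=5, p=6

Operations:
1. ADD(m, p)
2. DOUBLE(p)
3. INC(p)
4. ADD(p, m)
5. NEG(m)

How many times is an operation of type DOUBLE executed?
1

Counting DOUBLE operations:
Step 2: DOUBLE(p) ← DOUBLE
Total: 1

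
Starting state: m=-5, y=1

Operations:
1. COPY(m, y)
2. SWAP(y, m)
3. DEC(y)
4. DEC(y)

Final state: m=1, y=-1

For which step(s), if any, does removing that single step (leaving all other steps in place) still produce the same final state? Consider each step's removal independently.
Step(s) 2

Testing removal of each single step:
Without step 1: final = m=1, y=-7 (different)
Without step 2: final = m=1, y=-1 (same)
Without step 3: final = m=1, y=0 (different)
Without step 4: final = m=1, y=0 (different)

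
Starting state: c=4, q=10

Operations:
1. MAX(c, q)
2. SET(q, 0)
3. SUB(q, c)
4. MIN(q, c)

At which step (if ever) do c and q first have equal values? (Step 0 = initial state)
Step 1

c and q first become equal after step 1.

Comparing values at each step:
Initial: c=4, q=10
After step 1: c=10, q=10 ← equal!
After step 2: c=10, q=0
After step 3: c=10, q=-10
After step 4: c=10, q=-10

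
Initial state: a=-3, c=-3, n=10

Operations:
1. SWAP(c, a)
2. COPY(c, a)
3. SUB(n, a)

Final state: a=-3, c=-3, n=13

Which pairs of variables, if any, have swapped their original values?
None

Comparing initial and final values:
n: 10 → 13
c: -3 → -3
a: -3 → -3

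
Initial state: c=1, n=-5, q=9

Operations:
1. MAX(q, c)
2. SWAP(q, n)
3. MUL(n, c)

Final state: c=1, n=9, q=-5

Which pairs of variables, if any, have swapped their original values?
(q, n)

Comparing initial and final values:
q: 9 → -5
c: 1 → 1
n: -5 → 9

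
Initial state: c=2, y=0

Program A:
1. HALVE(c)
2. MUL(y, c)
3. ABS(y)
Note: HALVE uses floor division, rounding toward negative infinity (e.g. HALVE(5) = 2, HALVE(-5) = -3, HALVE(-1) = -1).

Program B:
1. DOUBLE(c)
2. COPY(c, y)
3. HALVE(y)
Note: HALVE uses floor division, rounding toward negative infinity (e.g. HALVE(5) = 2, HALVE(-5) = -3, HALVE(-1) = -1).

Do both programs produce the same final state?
No

Program A final state: c=1, y=0
Program B final state: c=0, y=0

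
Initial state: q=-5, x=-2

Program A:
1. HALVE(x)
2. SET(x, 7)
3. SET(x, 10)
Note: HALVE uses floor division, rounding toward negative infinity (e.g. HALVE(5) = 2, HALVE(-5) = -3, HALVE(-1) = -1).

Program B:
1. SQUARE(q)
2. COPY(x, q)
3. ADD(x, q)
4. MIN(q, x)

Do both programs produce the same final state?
No

Program A final state: q=-5, x=10
Program B final state: q=25, x=50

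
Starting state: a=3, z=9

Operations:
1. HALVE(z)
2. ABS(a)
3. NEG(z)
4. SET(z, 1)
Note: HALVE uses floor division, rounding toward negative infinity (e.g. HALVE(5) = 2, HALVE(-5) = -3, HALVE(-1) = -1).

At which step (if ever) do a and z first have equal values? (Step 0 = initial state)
Never

a and z never become equal during execution.

Comparing values at each step:
Initial: a=3, z=9
After step 1: a=3, z=4
After step 2: a=3, z=4
After step 3: a=3, z=-4
After step 4: a=3, z=1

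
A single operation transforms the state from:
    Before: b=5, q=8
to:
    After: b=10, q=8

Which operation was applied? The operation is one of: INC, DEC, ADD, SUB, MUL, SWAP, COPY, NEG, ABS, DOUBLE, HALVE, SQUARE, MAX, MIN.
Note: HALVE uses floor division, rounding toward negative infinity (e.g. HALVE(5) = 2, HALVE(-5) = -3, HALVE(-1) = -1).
DOUBLE(b)

Analyzing the change:
Before: b=5, q=8
After: b=10, q=8
Variable b changed from 5 to 10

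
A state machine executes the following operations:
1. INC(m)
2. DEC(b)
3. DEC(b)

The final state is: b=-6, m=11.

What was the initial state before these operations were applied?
b=-4, m=10

Working backwards:
Final state: b=-6, m=11
Before step 3 (DEC(b)): b=-5, m=11
Before step 2 (DEC(b)): b=-4, m=11
Before step 1 (INC(m)): b=-4, m=10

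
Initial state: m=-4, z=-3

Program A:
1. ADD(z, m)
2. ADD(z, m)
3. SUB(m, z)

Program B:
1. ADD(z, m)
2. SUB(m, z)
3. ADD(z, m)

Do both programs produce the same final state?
No

Program A final state: m=7, z=-11
Program B final state: m=3, z=-4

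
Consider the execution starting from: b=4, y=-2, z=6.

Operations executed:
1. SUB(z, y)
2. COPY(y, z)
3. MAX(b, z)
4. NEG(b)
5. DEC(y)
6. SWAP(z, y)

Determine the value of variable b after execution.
b = -8

Tracing execution:
Step 1: SUB(z, y) → b = 4
Step 2: COPY(y, z) → b = 4
Step 3: MAX(b, z) → b = 8
Step 4: NEG(b) → b = -8
Step 5: DEC(y) → b = -8
Step 6: SWAP(z, y) → b = -8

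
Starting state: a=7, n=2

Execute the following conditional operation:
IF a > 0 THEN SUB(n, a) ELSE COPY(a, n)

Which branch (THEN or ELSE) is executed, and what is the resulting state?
Branch: THEN, Final state: a=7, n=-5

Evaluating condition: a > 0
a = 7
Condition is True, so THEN branch executes
After SUB(n, a): a=7, n=-5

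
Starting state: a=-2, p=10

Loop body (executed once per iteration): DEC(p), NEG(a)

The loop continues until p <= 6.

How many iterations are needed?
4

Tracing iterations:
Initial: a=-2, p=10
After iteration 1: a=2, p=9
After iteration 2: a=-2, p=8
After iteration 3: a=2, p=7
After iteration 4: a=-2, p=6
p <= 6 now holds, so the loop exits after 4 iterations.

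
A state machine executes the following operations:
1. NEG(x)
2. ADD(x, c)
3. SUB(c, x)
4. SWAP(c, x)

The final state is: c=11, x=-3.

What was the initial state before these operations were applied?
c=8, x=-3

Working backwards:
Final state: c=11, x=-3
Before step 4 (SWAP(c, x)): c=-3, x=11
Before step 3 (SUB(c, x)): c=8, x=11
Before step 2 (ADD(x, c)): c=8, x=3
Before step 1 (NEG(x)): c=8, x=-3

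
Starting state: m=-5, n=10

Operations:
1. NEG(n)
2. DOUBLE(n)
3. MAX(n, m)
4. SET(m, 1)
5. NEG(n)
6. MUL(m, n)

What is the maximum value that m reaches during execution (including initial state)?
5

Values of m at each step:
Initial: m = -5
After step 1: m = -5
After step 2: m = -5
After step 3: m = -5
After step 4: m = 1
After step 5: m = 1
After step 6: m = 5 ← maximum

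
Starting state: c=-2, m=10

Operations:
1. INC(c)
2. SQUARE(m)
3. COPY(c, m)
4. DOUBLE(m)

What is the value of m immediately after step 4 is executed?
m = 200

Tracing m through execution:
Initial: m = 10
After step 1 (INC(c)): m = 10
After step 2 (SQUARE(m)): m = 100
After step 3 (COPY(c, m)): m = 100
After step 4 (DOUBLE(m)): m = 200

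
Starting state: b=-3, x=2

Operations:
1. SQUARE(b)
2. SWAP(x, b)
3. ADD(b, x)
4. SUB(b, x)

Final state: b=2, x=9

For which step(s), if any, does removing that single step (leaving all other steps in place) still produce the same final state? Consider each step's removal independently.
None - removing any single step changes the final result

Testing removal of each single step:
Without step 1: final = b=2, x=-3 (different)
Without step 2: final = b=9, x=2 (different)
Without step 3: final = b=-7, x=9 (different)
Without step 4: final = b=11, x=9 (different)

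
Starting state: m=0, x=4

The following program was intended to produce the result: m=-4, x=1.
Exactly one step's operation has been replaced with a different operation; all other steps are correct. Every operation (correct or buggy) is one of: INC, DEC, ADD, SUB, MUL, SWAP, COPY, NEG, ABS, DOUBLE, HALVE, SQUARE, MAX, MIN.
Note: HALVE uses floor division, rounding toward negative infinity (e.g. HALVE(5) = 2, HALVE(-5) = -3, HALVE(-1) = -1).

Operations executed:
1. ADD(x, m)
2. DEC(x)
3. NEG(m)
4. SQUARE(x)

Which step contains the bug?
Step 1

Trace with buggy code:
Initial: m=0, x=4
After step 1: m=0, x=4
After step 2: m=0, x=3
After step 3: m=0, x=3
After step 4: m=0, x=9
Actual final m=0, x=9 ≠ expected m=-4, x=1.
Step 1 is the only position where a single-operation replacement can produce the expected result.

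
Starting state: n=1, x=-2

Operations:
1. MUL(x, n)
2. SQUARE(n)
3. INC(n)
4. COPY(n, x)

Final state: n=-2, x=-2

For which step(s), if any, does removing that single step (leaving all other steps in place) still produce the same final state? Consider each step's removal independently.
Step(s) 1, 2, 3

Testing removal of each single step:
Without step 1: final = n=-2, x=-2 (same)
Without step 2: final = n=-2, x=-2 (same)
Without step 3: final = n=-2, x=-2 (same)
Without step 4: final = n=2, x=-2 (different)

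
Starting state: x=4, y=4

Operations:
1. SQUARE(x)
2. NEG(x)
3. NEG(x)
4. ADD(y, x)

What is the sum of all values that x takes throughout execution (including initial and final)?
36

Values of x at each step:
Initial: x = 4
After step 1: x = 16
After step 2: x = -16
After step 3: x = 16
After step 4: x = 16
Sum = 4 + 16 + -16 + 16 + 16 = 36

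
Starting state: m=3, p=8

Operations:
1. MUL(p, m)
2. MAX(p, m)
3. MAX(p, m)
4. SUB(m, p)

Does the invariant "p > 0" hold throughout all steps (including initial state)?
Yes

The invariant holds at every step.

State at each step:
Initial: m=3, p=8
After step 1: m=3, p=24
After step 2: m=3, p=24
After step 3: m=3, p=24
After step 4: m=-21, p=24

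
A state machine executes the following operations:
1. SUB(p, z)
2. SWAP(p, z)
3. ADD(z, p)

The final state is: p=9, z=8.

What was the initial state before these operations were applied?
p=8, z=9

Working backwards:
Final state: p=9, z=8
Before step 3 (ADD(z, p)): p=9, z=-1
Before step 2 (SWAP(p, z)): p=-1, z=9
Before step 1 (SUB(p, z)): p=8, z=9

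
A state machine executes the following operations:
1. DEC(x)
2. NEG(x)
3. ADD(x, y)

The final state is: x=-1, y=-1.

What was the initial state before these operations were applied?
x=1, y=-1

Working backwards:
Final state: x=-1, y=-1
Before step 3 (ADD(x, y)): x=0, y=-1
Before step 2 (NEG(x)): x=0, y=-1
Before step 1 (DEC(x)): x=1, y=-1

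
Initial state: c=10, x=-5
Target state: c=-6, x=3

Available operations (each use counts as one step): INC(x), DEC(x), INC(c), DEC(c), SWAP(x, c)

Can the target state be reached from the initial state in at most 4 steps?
No

The target state cannot be reached within 4 steps.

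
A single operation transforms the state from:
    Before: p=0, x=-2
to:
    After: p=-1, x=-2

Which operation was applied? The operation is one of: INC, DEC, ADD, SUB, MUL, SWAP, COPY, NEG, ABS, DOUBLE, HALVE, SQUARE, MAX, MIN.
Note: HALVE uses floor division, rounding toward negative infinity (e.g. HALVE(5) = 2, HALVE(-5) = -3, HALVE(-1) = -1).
DEC(p)

Analyzing the change:
Before: p=0, x=-2
After: p=-1, x=-2
Variable p changed from 0 to -1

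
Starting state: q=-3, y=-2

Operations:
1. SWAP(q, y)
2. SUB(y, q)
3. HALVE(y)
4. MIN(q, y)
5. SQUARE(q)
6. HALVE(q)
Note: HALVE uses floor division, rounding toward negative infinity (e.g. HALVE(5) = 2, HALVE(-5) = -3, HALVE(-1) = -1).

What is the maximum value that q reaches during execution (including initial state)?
4

Values of q at each step:
Initial: q = -3
After step 1: q = -2
After step 2: q = -2
After step 3: q = -2
After step 4: q = -2
After step 5: q = 4 ← maximum
After step 6: q = 2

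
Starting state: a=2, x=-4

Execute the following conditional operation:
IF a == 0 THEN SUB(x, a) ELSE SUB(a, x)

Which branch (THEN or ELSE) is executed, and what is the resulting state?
Branch: ELSE, Final state: a=6, x=-4

Evaluating condition: a == 0
a = 2
Condition is False, so ELSE branch executes
After SUB(a, x): a=6, x=-4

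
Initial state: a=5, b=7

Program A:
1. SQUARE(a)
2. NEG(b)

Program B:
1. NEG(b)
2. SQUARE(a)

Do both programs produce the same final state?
Yes

Program A final state: a=25, b=-7
Program B final state: a=25, b=-7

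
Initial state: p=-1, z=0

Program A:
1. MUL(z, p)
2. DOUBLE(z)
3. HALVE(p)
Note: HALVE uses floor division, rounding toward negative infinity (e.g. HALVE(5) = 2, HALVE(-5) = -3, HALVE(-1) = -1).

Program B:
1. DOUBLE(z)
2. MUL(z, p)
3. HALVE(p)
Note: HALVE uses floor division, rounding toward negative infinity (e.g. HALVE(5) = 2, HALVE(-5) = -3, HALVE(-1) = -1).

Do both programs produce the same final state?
Yes

Program A final state: p=-1, z=0
Program B final state: p=-1, z=0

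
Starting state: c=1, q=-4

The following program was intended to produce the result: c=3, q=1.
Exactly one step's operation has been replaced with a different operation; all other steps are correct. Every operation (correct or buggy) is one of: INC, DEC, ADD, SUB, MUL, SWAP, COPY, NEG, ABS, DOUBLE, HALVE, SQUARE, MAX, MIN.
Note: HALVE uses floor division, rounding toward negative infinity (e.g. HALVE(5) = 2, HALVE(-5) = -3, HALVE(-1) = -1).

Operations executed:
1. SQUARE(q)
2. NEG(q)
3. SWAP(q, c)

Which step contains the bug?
Step 1

Trace with buggy code:
Initial: c=1, q=-4
After step 1: c=1, q=16
After step 2: c=1, q=-16
After step 3: c=-16, q=1
Actual final c=-16, q=1 ≠ expected c=3, q=1.
Step 1 is the only position where a single-operation replacement can produce the expected result.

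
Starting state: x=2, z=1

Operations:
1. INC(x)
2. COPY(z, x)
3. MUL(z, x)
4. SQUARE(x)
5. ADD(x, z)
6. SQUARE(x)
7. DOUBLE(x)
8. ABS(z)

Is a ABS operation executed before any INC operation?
No

First ABS: step 8
First INC: step 1
Since 8 > 1, INC comes first.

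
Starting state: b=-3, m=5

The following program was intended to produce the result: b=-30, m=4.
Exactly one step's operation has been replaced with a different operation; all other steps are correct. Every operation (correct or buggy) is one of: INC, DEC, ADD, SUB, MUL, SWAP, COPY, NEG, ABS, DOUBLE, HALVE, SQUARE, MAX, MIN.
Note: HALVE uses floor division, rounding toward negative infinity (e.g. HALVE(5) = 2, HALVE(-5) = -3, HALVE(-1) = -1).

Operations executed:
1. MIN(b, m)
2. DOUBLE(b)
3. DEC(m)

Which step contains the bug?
Step 1

Trace with buggy code:
Initial: b=-3, m=5
After step 1: b=-3, m=5
After step 2: b=-6, m=5
After step 3: b=-6, m=4
Actual final b=-6, m=4 ≠ expected b=-30, m=4.
Step 1 is the only position where a single-operation replacement can produce the expected result.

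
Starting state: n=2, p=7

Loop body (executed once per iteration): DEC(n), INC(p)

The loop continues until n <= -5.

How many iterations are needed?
7

Tracing iterations:
Initial: n=2, p=7
After iteration 1: n=1, p=8
After iteration 2: n=0, p=9
After iteration 3: n=-1, p=10
After iteration 4: n=-2, p=11
After iteration 5: n=-3, p=12
After iteration 6: n=-4, p=13
After iteration 7: n=-5, p=14
n <= -5 now holds, so the loop exits after 7 iterations.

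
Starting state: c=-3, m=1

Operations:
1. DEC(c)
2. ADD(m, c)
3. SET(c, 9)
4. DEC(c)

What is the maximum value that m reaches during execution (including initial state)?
1

Values of m at each step:
Initial: m = 1 ← maximum
After step 1: m = 1
After step 2: m = -3
After step 3: m = -3
After step 4: m = -3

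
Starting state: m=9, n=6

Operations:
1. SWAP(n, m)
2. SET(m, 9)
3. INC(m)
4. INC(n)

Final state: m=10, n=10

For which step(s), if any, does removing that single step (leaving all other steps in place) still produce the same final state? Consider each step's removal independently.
None - removing any single step changes the final result

Testing removal of each single step:
Without step 1: final = m=10, n=7 (different)
Without step 2: final = m=7, n=10 (different)
Without step 3: final = m=9, n=10 (different)
Without step 4: final = m=10, n=9 (different)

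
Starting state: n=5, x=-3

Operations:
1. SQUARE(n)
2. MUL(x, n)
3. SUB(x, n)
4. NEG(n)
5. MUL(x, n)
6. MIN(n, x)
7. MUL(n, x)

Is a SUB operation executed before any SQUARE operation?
No

First SUB: step 3
First SQUARE: step 1
Since 3 > 1, SQUARE comes first.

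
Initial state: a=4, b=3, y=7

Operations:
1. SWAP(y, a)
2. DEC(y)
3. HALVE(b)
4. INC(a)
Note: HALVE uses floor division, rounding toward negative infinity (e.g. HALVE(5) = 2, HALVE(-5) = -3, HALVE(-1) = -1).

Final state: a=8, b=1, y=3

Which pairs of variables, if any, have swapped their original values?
None

Comparing initial and final values:
b: 3 → 1
a: 4 → 8
y: 7 → 3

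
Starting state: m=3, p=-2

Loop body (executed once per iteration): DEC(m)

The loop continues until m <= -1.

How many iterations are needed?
4

Tracing iterations:
Initial: m=3, p=-2
After iteration 1: m=2, p=-2
After iteration 2: m=1, p=-2
After iteration 3: m=0, p=-2
After iteration 4: m=-1, p=-2
m <= -1 now holds, so the loop exits after 4 iterations.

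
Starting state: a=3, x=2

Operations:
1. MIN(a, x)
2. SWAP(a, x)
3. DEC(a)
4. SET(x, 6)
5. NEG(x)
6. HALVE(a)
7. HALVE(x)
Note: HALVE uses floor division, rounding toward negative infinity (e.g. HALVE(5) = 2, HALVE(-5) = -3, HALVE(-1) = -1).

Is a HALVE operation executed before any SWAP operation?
No

First HALVE: step 6
First SWAP: step 2
Since 6 > 2, SWAP comes first.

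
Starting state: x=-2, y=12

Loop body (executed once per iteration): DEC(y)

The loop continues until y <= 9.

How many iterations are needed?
3

Tracing iterations:
Initial: x=-2, y=12
After iteration 1: x=-2, y=11
After iteration 2: x=-2, y=10
After iteration 3: x=-2, y=9
y <= 9 now holds, so the loop exits after 3 iterations.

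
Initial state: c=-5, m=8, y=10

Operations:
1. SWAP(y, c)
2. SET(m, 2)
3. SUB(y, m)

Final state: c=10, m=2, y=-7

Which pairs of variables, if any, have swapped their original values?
None

Comparing initial and final values:
m: 8 → 2
y: 10 → -7
c: -5 → 10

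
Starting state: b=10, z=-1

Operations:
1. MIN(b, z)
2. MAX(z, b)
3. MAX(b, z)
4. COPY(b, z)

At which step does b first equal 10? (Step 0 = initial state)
Step 0

Tracing b:
Initial: b = 10 ← first occurrence
After step 1: b = -1
After step 2: b = -1
After step 3: b = -1
After step 4: b = -1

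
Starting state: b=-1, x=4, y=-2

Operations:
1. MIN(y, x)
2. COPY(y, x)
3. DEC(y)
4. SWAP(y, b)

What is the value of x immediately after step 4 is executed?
x = 4

Tracing x through execution:
Initial: x = 4
After step 1 (MIN(y, x)): x = 4
After step 2 (COPY(y, x)): x = 4
After step 3 (DEC(y)): x = 4
After step 4 (SWAP(y, b)): x = 4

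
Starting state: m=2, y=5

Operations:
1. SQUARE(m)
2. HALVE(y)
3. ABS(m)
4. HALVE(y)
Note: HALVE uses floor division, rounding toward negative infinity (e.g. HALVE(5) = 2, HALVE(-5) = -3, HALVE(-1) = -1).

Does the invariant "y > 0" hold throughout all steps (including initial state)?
Yes

The invariant holds at every step.

State at each step:
Initial: m=2, y=5
After step 1: m=4, y=5
After step 2: m=4, y=2
After step 3: m=4, y=2
After step 4: m=4, y=1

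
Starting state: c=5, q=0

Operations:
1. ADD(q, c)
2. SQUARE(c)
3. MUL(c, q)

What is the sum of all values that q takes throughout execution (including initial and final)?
15

Values of q at each step:
Initial: q = 0
After step 1: q = 5
After step 2: q = 5
After step 3: q = 5
Sum = 0 + 5 + 5 + 5 = 15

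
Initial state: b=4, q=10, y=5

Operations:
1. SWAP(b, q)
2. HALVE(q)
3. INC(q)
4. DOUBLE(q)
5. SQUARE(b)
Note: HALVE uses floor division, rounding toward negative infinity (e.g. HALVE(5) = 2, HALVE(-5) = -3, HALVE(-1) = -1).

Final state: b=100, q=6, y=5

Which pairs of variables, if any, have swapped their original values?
None

Comparing initial and final values:
q: 10 → 6
y: 5 → 5
b: 4 → 100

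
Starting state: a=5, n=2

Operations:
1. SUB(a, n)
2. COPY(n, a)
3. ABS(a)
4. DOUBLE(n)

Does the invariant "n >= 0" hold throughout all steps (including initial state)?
Yes

The invariant holds at every step.

State at each step:
Initial: a=5, n=2
After step 1: a=3, n=2
After step 2: a=3, n=3
After step 3: a=3, n=3
After step 4: a=3, n=6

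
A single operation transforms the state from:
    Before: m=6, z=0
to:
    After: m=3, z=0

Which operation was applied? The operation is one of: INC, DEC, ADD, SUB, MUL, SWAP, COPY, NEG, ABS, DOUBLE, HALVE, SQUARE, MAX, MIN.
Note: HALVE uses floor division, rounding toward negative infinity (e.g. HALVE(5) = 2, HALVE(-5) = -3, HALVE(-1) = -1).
HALVE(m)

Analyzing the change:
Before: m=6, z=0
After: m=3, z=0
Variable m changed from 6 to 3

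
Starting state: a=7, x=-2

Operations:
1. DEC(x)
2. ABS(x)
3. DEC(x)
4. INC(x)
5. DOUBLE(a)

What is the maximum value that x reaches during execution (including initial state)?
3

Values of x at each step:
Initial: x = -2
After step 1: x = -3
After step 2: x = 3 ← maximum
After step 3: x = 2
After step 4: x = 3
After step 5: x = 3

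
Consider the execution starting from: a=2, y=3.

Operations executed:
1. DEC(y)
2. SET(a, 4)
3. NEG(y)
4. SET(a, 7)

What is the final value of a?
a = 7

Tracing execution:
Step 1: DEC(y) → a = 2
Step 2: SET(a, 4) → a = 4
Step 3: NEG(y) → a = 4
Step 4: SET(a, 7) → a = 7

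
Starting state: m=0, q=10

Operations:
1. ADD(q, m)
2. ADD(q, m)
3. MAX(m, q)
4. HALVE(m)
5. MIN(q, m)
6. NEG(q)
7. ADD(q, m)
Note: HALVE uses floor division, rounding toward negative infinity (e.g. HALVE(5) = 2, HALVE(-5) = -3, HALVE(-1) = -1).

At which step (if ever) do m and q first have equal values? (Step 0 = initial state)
Step 3

m and q first become equal after step 3.

Comparing values at each step:
Initial: m=0, q=10
After step 1: m=0, q=10
After step 2: m=0, q=10
After step 3: m=10, q=10 ← equal!
After step 4: m=5, q=10
After step 5: m=5, q=5 ← equal!
After step 6: m=5, q=-5
After step 7: m=5, q=0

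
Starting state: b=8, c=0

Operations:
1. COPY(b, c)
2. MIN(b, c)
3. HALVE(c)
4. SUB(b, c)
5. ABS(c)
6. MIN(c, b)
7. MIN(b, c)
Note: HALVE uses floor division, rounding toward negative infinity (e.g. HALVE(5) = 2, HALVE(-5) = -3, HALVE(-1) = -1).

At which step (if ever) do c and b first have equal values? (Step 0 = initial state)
Step 1

c and b first become equal after step 1.

Comparing values at each step:
Initial: c=0, b=8
After step 1: c=0, b=0 ← equal!
After step 2: c=0, b=0 ← equal!
After step 3: c=0, b=0 ← equal!
After step 4: c=0, b=0 ← equal!
After step 5: c=0, b=0 ← equal!
After step 6: c=0, b=0 ← equal!
After step 7: c=0, b=0 ← equal!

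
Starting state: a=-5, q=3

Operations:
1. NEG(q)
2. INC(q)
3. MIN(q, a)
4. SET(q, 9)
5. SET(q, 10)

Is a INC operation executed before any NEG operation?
No

First INC: step 2
First NEG: step 1
Since 2 > 1, NEG comes first.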